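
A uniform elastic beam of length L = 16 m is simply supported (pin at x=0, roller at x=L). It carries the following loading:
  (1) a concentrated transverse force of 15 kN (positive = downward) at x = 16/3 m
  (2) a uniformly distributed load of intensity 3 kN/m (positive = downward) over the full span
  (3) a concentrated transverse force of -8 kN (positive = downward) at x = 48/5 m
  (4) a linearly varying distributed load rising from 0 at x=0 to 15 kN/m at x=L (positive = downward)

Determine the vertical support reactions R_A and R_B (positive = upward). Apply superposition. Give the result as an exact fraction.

Load 1 — point force P=15 kN at a=16/3 m (b=L-a=32/3):
  R_A = Pb/L = 15·(32/3)/16 = 10 kN
  R_B = Pa/L = 15·(16/3)/16 = 5 kN
Load 2 — uniform load w=3 kN/m over full span:
  R_A = wL/2 = 3·16/2 = 24 kN
  R_B = wL/2 = 3·16/2 = 24 kN
Load 3 — point force P=-8 kN at a=48/5 m (b=L-a=32/5):
  R_A = Pb/L = (-8)·(32/5)/16 = -16/5 kN
  R_B = Pa/L = (-8)·(48/5)/16 = -24/5 kN
Load 4 — triangular load w₀=15 kN/m (0→w₀ over full span):
  R_A = w₀L/6 = 15·16/6 = 40 kN
  R_B = w₀L/3 = 15·16/3 = 80 kN
Superposition: R_A = 354/5 kN, R_B = 521/5 kN

R_A = 354/5 kN, R_B = 521/5 kN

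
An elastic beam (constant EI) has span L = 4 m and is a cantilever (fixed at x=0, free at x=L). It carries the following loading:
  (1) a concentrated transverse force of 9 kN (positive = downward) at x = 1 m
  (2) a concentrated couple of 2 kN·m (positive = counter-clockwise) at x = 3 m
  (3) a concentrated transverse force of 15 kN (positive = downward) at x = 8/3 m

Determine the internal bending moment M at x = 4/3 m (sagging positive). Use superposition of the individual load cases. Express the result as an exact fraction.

Load 1 — point force P=9 kN at a=1 m (b=L-a=3):
  M_1 = 0  [x>a] = 0 kN·m
Load 2 — applied couple M₀=2 kN·m at a=3 m (b=L-a=1):
  M_2 = M₀  [x≤a] = 2 = 2 kN·m
Load 3 — point force P=15 kN at a=8/3 m (b=L-a=4/3):
  M_3 = -P(a-x)  [x≤a] = -15·((8/3)-(4/3)) = -20 kN·m
Superposition: M = Σ M_i = -18 kN·m ≈ -18.000000 kN·m

M(4/3) = -18 kN·m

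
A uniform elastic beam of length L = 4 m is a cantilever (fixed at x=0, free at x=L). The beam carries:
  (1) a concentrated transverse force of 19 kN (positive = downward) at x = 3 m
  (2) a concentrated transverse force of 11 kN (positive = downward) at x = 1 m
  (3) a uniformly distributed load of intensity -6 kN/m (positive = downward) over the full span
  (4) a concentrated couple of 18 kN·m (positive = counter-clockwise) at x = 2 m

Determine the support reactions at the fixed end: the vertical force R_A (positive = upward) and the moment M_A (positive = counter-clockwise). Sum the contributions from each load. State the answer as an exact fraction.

Load 1 — point force P=19 kN at a=3 m (b=L-a=1):
  R_A = P = 19 kN
  M_A = Pa = 19·3 = 57 kN·m
Load 2 — point force P=11 kN at a=1 m (b=L-a=3):
  R_A = P = 11 kN
  M_A = Pa = 11·1 = 11 kN·m
Load 3 — uniform load w=-6 kN/m over full span:
  R_A = wL = (-6)·4 = -24 kN
  M_A = wL²/2 = (-6)·4²/2 = -48 kN·m
Load 4 — applied couple M₀=18 kN·m at a=2 m (b=L-a=2):
  R_A = 0 kN
  M_A = -M₀ = -18 kN·m
Superposition: R_A = 6 kN, M_A = 2 kN·m

R_A = 6 kN, M_A = 2 kN·m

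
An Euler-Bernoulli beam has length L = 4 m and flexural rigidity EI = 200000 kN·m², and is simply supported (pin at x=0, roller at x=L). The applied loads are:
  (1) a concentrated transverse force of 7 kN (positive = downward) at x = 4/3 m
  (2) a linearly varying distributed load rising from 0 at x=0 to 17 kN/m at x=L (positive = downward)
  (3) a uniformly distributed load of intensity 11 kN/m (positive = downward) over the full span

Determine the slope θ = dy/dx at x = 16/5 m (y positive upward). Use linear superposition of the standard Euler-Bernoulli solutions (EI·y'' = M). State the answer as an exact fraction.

θ(16/5) = 293111/1265625000 rad

Load 1 — point force P=7 kN at a=4/3 m (b=L-a=8/3):
  θ_1 = -Pa(2L²-6Lx+3x²+a²)/(6LEI)  [x>a] = -7·(4/3)·(2·4²-6·4·(16/5)+3·(16/5)²+(4/3)²)/(6·4·200000) = 1211/50625000 rad
Load 2 — triangular load w₀=17 kN/m (0→w₀ over full span):
  θ_2 = -w₀(7L⁴-30L²x²+15x⁴)/(360LEI) = -17·(7·4⁴-30·4²·(16/5)²+15·(16/5)⁴)/(360·4·200000) = 12869/140625000 rad
Load 3 — uniform load w=11 kN/m over full span:
  θ_3 = -w(L³-6Lx²+4x³)/(24EI) = -11·(4³-6·4·(16/5)²+4·(16/5)³)/(24·200000) = 363/3125000 rad
Superposition: θ = Σ θ_i = 293111/1265625000 rad ≈ 0.000232 rad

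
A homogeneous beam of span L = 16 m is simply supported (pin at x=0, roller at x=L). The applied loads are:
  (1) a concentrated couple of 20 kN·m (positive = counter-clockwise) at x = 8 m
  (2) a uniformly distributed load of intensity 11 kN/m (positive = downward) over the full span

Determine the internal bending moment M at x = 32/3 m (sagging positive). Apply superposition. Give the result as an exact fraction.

M(32/3) = 2756/9 kN·m

Load 1 — applied couple M₀=20 kN·m at a=8 m (b=L-a=8):
  M_1 = M₀x/L - M₀  [x>a] = 20·(32/3)/16 - 20 = -20/3 kN·m
Load 2 — uniform load w=11 kN/m over full span:
  M_2 = wx(L-x)/2 = 11·(32/3)·(16-(32/3))/2 = 2816/9 kN·m
Superposition: M = Σ M_i = 2756/9 kN·m ≈ 306.222222 kN·m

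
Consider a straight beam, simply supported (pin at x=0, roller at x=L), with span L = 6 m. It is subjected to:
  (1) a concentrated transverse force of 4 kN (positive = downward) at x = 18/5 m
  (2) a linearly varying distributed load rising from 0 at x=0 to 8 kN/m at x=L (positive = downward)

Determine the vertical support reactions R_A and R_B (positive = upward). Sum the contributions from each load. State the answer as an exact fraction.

R_A = 48/5 kN, R_B = 92/5 kN

Load 1 — point force P=4 kN at a=18/5 m (b=L-a=12/5):
  R_A = Pb/L = 4·(12/5)/6 = 8/5 kN
  R_B = Pa/L = 4·(18/5)/6 = 12/5 kN
Load 2 — triangular load w₀=8 kN/m (0→w₀ over full span):
  R_A = w₀L/6 = 8·6/6 = 8 kN
  R_B = w₀L/3 = 8·6/3 = 16 kN
Superposition: R_A = 48/5 kN, R_B = 92/5 kN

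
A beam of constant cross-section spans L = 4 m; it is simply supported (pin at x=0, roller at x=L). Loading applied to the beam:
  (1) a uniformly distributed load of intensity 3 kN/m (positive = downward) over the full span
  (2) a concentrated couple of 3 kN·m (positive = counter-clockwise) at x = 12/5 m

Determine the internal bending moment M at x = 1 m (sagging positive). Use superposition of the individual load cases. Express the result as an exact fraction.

Load 1 — uniform load w=3 kN/m over full span:
  M_1 = wx(L-x)/2 = 3·1·(4-1)/2 = 9/2 kN·m
Load 2 — applied couple M₀=3 kN·m at a=12/5 m (b=L-a=8/5):
  M_2 = M₀x/L  [x≤a] = 3·1/4 = 3/4 kN·m
Superposition: M = Σ M_i = 21/4 kN·m ≈ 5.250000 kN·m

M(1) = 21/4 kN·m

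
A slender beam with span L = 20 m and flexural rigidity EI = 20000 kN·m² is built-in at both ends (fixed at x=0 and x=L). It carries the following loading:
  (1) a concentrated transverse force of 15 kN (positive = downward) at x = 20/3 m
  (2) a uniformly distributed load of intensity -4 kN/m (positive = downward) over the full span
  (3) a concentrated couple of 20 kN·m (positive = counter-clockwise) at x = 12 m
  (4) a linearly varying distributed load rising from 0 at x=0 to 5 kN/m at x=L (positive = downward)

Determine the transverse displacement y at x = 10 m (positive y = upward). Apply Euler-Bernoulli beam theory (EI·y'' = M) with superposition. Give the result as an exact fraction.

Load 1 — point force P=15 kN at a=20/3 m (b=L-a=40/3):
  y_1 = -Pa²(L-x)²(3bL-(3b+a)(L-x))/(6L³EI)  [x>a] = -15·(20/3)²·(20-10)²·(3·(40/3)·20-(3·(40/3)+(20/3))·(20-10))/(6·20³·20000) = -5/216 m
Load 2 — uniform load w=-4 kN/m over full span:
  y_2 = -wx²(L-x)²/(24EI) = -(-4)·10²·(20-10)²/(24·20000) = 1/12 m
Load 3 — applied couple M₀=20 kN·m at a=12 m (b=L-a=8):
  y_3 = (R_Ax³/6 - M_Ax²/2)/EI  [x≤a] with R_A=36/25, M_A=32/5 = ((36/25)·10³/6 - (32/5)·10²/2)/20000 = -1/250 m
Load 4 — triangular load w₀=5 kN/m (0→w₀ over full span):
  y_4 = -w₀x²(L-x)²(x+2L)/(120LEI) = -5·10²·(20-10)²·(10+2·20)/(120·20·20000) = -5/96 m
Superposition: y = Σ y_i = 443/108000 m ≈ 0.004102 m

y(10) = 443/108000 m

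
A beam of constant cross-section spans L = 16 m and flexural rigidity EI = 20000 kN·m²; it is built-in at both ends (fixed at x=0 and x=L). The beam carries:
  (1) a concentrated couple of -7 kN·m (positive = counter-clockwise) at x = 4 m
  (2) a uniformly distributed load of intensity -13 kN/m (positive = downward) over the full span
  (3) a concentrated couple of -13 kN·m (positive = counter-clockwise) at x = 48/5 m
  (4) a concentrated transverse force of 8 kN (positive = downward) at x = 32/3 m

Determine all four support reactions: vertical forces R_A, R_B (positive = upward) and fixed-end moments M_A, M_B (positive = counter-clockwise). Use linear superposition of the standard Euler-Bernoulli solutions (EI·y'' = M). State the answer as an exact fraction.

Load 1 — applied couple M₀=-7 kN·m at a=4 m (b=L-a=12):
  R_A = 6M₀ab/L³ = 6·(-7)·4·12/16³ = -63/128 kN
  M_A = M₀b(2a-b)/L² = (-7)·12·(2·4-12)/16² = 21/16 kN·m
  R_B = -6M₀ab/L³ = -6·(-7)·4·12/16³ = 63/128 kN
  M_B = M₀a(2b-a)/L² = (-7)·4·(2·12-4)/16² = -35/16 kN·m
Load 2 — uniform load w=-13 kN/m over full span:
  R_A = wL/2 = (-13)·16/2 = -104 kN
  M_A = wL²/12 = (-13)·16²/12 = -832/3 kN·m
  R_B = wL/2 = (-13)·16/2 = -104 kN
  M_B = -wL²/12 = -(-13)·16²/12 = 832/3 kN·m
Load 3 — applied couple M₀=-13 kN·m at a=48/5 m (b=L-a=32/5):
  R_A = 6M₀ab/L³ = 6·(-13)·(48/5)·(32/5)/16³ = -117/100 kN
  M_A = M₀b(2a-b)/L² = (-13)·(32/5)·(2·(48/5)-(32/5))/16² = -104/25 kN·m
  R_B = -6M₀ab/L³ = -6·(-13)·(48/5)·(32/5)/16³ = 117/100 kN
  M_B = M₀a(2b-a)/L² = (-13)·(48/5)·(2·(32/5)-(48/5))/16² = -39/25 kN·m
Load 4 — point force P=8 kN at a=32/3 m (b=L-a=16/3):
  R_A = Pb²(3a+b)/L³ = 8·(16/3)²·(3·(32/3)+(16/3))/16³ = 56/27 kN
  M_A = Pab²/L² = 8·(32/3)·(16/3)²/16² = 256/27 kN·m
  R_B = Pa²(a+3b)/L³ = 8·(32/3)²·((32/3)+3·(16/3))/16³ = 160/27 kN
  M_B = -Pa²b/L² = -8·(32/3)²·(16/3)/16² = -512/27 kN·m
Superposition: R_A = -8950013/86400 kN, M_A = -2923553/10800 kN·m, R_B = -8329987/86400 kN, M_B = 2749927/10800 kN·m

R_A = -8950013/86400 kN, M_A = -2923553/10800 kN·m, R_B = -8329987/86400 kN, M_B = 2749927/10800 kN·m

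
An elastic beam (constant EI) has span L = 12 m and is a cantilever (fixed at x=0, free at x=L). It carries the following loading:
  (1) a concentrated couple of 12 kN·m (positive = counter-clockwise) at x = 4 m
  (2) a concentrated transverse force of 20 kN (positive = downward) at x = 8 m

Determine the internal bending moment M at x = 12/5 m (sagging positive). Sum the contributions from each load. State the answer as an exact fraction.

M(12/5) = -100 kN·m

Load 1 — applied couple M₀=12 kN·m at a=4 m (b=L-a=8):
  M_1 = M₀  [x≤a] = 12 = 12 kN·m
Load 2 — point force P=20 kN at a=8 m (b=L-a=4):
  M_2 = -P(a-x)  [x≤a] = -20·(8-(12/5)) = -112 kN·m
Superposition: M = Σ M_i = -100 kN·m ≈ -100.000000 kN·m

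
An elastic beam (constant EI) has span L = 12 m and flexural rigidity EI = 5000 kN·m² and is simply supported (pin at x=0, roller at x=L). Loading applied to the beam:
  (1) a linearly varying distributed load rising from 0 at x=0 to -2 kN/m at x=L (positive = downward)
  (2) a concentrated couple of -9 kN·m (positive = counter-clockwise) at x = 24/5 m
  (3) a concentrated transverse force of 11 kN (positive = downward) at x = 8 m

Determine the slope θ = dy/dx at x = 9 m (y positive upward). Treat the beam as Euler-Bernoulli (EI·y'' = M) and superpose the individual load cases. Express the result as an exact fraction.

θ(9) = 77491/18000000 rad

Load 1 — triangular load w₀=-2 kN/m (0→w₀ over full span):
  θ_1 = -w₀(7L⁴-30L²x²+15x⁴)/(360LEI) = -(-2)·(7·12⁴-30·12²·9²+15·9⁴)/(360·12·5000) = -3939/400000 rad
Load 2 — applied couple M₀=-9 kN·m at a=24/5 m (b=L-a=36/5):
  θ_2 = (M₀x²/(2L)-M₀(x-a)+C₁)/EI  [x>a] with C₁=M₀(3b²-L²)/(6L)=-36/25 = ((-9)·9²/(2·12)-(-9)·(9-(24/5))+(-36/25))/5000 = 1197/1000000 rad
Load 3 — point force P=11 kN at a=8 m (b=L-a=4):
  θ_3 = -Pa(2L²-6Lx+3x²+a²)/(6LEI)  [x>a] = -11·8·(2·12²-6·12·9+3·9²+8²)/(6·12·5000) = 583/45000 rad
Superposition: θ = Σ θ_i = 77491/18000000 rad ≈ 0.004305 rad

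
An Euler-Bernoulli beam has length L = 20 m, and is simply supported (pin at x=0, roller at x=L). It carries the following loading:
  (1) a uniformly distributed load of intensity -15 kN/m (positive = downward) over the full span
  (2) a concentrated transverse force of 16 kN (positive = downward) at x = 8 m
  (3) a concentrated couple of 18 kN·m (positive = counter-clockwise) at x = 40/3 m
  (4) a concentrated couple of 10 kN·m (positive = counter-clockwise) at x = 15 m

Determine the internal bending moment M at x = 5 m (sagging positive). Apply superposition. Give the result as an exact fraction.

M(5) = -1015/2 kN·m

Load 1 — uniform load w=-15 kN/m over full span:
  M_1 = wx(L-x)/2 = (-15)·5·(20-5)/2 = -1125/2 kN·m
Load 2 — point force P=16 kN at a=8 m (b=L-a=12):
  M_2 = Pbx/L  [x≤a] = 16·12·5/20 = 48 kN·m
Load 3 — applied couple M₀=18 kN·m at a=40/3 m (b=L-a=20/3):
  M_3 = M₀x/L  [x≤a] = 18·5/20 = 9/2 kN·m
Load 4 — applied couple M₀=10 kN·m at a=15 m (b=L-a=5):
  M_4 = M₀x/L  [x≤a] = 10·5/20 = 5/2 kN·m
Superposition: M = Σ M_i = -1015/2 kN·m ≈ -507.500000 kN·m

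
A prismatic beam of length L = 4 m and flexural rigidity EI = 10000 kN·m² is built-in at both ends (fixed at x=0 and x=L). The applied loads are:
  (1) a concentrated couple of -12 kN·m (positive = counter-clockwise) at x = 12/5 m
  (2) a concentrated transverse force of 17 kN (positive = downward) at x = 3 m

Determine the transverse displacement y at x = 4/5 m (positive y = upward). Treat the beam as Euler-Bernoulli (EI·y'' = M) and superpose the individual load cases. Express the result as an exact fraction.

Load 1 — applied couple M₀=-12 kN·m at a=12/5 m (b=L-a=8/5):
  y_1 = (R_Ax³/6 - M_Ax²/2)/EI  [x≤a] with R_A=-108/25, M_A=-96/25 = ((-108/25)·(4/5)³/6 - (-96/25)·(4/5)²/2)/10000 = 168/1953125 m
Load 2 — point force P=17 kN at a=3 m (b=L-a=1):
  y_2 = -Pb²x²(3aL-(3a+b)x)/(6L³EI)  [x≤a] = -17·1²·(4/5)²·(3·3·4-(3·3+1)·(4/5))/(6·4³·10000) = -119/1500000 m
Superposition: y = Σ y_i = 1253/187500000 m ≈ 0.000007 m

y(4/5) = 1253/187500000 m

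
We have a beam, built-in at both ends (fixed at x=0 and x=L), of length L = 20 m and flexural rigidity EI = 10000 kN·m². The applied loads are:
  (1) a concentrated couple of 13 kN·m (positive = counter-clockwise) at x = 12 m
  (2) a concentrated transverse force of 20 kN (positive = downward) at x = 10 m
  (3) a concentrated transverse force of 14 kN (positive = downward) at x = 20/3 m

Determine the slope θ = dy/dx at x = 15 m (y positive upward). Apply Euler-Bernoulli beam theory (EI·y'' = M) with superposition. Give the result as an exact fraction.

θ(15) = 5617/300000 rad

Load 1 — applied couple M₀=13 kN·m at a=12 m (b=L-a=8):
  θ_1 = (R_Ax²/2 - M_Ax - M₀(x-a))/EI  [x>a] with R_A=117/125, M_A=104/25 = ((117/125)·15²/2 - (104/25)·15 - 13·(15-12))/10000 = 39/100000 rad
Load 2 — point force P=20 kN at a=10 m (b=L-a=10):
  θ_2 = Pa²(L-x)(2bL-(3b+a)(L-x))/(2L³EI)  [x>a] = 20·10²·(20-15)·(2·10·20-(3·10+10)·(20-15))/(2·20³·10000) = 1/80 rad
Load 3 — point force P=14 kN at a=20/3 m (b=L-a=40/3):
  θ_3 = Pa²(L-x)(2bL-(3b+a)(L-x))/(2L³EI)  [x>a] = 14·(20/3)²·(20-15)·(2·(40/3)·20-(3·(40/3)+(20/3))·(20-15))/(2·20³·10000) = 7/1200 rad
Superposition: θ = Σ θ_i = 5617/300000 rad ≈ 0.018723 rad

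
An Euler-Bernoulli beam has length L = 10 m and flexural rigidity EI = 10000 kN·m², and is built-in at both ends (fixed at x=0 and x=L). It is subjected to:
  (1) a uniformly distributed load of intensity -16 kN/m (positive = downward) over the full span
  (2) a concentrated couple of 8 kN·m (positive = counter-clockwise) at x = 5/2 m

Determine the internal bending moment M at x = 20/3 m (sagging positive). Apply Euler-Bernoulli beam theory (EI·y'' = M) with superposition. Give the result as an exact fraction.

M(20/3) = -809/18 kN·m

Load 1 — uniform load w=-16 kN/m over full span:
  M_1 = wLx/2 - wL²/12 - wx²/2 = (-16)·10·(20/3)/2 - (-16)·10²/12 - (-16)·(20/3)²/2 = -400/9 kN·m
Load 2 — applied couple M₀=8 kN·m at a=5/2 m (b=L-a=15/2):
  M_2 = R_Ax - M_A - M₀  [x>a] with R_A=9/10, M_A=-3/2 = (9/10)·(20/3) - (-3/2) - 8 = -1/2 kN·m
Superposition: M = Σ M_i = -809/18 kN·m ≈ -44.944444 kN·m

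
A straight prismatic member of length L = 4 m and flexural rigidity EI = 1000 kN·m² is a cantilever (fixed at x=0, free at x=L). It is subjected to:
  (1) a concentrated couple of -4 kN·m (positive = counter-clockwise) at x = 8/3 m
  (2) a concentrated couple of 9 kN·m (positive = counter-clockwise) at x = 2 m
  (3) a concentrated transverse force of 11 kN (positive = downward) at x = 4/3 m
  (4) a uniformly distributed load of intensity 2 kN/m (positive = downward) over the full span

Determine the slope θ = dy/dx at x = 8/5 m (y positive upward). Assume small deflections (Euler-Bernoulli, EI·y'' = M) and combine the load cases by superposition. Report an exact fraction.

θ(8/5) = -2602/140625 rad

Load 1 — applied couple M₀=-4 kN·m at a=8/3 m (b=L-a=4/3):
  θ_1 = M₀x/EI  [x≤a] = (-4)·(8/5)/1000 = -4/625 rad
Load 2 — applied couple M₀=9 kN·m at a=2 m (b=L-a=2):
  θ_2 = M₀x/EI  [x≤a] = 9·(8/5)/1000 = 9/625 rad
Load 3 — point force P=11 kN at a=4/3 m (b=L-a=8/3):
  θ_3 = -Pa²/(2EI)  [x>a] = -11·(4/3)²/(2·1000) = -11/1125 rad
Load 4 — uniform load w=2 kN/m over full span:
  θ_4 = -wx(x²-3Lx+3L²)/(6EI) = -2·(8/5)·((8/5)²-3·4·(8/5)+3·4²)/(6·1000) = -784/46875 rad
Superposition: θ = Σ θ_i = -2602/140625 rad ≈ -0.018503 rad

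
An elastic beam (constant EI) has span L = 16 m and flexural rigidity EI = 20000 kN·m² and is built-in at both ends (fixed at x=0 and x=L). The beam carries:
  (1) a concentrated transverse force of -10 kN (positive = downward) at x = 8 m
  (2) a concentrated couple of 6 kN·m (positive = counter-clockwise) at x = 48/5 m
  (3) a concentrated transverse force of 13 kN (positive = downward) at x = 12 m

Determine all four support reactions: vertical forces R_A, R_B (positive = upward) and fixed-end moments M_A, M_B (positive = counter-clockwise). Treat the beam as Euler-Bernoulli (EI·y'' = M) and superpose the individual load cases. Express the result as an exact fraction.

Load 1 — point force P=-10 kN at a=8 m (b=L-a=8):
  R_A = Pb²(3a+b)/L³ = (-10)·8²·(3·8+8)/16³ = -5 kN
  M_A = Pab²/L² = (-10)·8·8²/16² = -20 kN·m
  R_B = Pa²(a+3b)/L³ = (-10)·8²·(8+3·8)/16³ = -5 kN
  M_B = -Pa²b/L² = -(-10)·8²·8/16² = 20 kN·m
Load 2 — applied couple M₀=6 kN·m at a=48/5 m (b=L-a=32/5):
  R_A = 6M₀ab/L³ = 6·6·(48/5)·(32/5)/16³ = 27/50 kN
  M_A = M₀b(2a-b)/L² = 6·(32/5)·(2·(48/5)-(32/5))/16² = 48/25 kN·m
  R_B = -6M₀ab/L³ = -6·6·(48/5)·(32/5)/16³ = -27/50 kN
  M_B = M₀a(2b-a)/L² = 6·(48/5)·(2·(32/5)-(48/5))/16² = 18/25 kN·m
Load 3 — point force P=13 kN at a=12 m (b=L-a=4):
  R_A = Pb²(3a+b)/L³ = 13·4²·(3·12+4)/16³ = 65/32 kN
  M_A = Pab²/L² = 13·12·4²/16² = 39/4 kN·m
  R_B = Pa²(a+3b)/L³ = 13·12²·(12+3·4)/16³ = 351/32 kN
  M_B = -Pa²b/L² = -13·12²·4/16² = -117/4 kN·m
Superposition: R_A = -1943/800 kN, M_A = -833/100 kN·m, R_B = 4343/800 kN, M_B = -853/100 kN·m

R_A = -1943/800 kN, M_A = -833/100 kN·m, R_B = 4343/800 kN, M_B = -853/100 kN·m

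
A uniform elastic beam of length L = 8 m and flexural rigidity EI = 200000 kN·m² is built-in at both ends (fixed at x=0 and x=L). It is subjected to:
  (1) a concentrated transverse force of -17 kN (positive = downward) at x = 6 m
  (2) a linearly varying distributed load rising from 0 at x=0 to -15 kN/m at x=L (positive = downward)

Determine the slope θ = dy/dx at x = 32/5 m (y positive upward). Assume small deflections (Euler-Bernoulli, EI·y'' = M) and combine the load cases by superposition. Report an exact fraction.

θ(32/5) = -2813/12500000 rad

Load 1 — point force P=-17 kN at a=6 m (b=L-a=2):
  θ_1 = Pa²(L-x)(2bL-(3b+a)(L-x))/(2L³EI)  [x>a] = (-17)·6²·(8-(32/5))·(2·2·8-(3·2+6)·(8-(32/5)))/(2·8³·200000) = -153/2500000 rad
Load 2 — triangular load w₀=-15 kN/m (0→w₀ over full span):
  θ_2 = -w₀(2x(L-x)(L-2x)(x+2L)+x²(L-x)²)/(120LEI) = -(-15)·(2·(32/5)·(8-(32/5))·(8-2·(32/5))·((32/5)+2·8)+(32/5)²·(8-(32/5))²)/(120·8·200000) = -64/390625 rad
Superposition: θ = Σ θ_i = -2813/12500000 rad ≈ -0.000225 rad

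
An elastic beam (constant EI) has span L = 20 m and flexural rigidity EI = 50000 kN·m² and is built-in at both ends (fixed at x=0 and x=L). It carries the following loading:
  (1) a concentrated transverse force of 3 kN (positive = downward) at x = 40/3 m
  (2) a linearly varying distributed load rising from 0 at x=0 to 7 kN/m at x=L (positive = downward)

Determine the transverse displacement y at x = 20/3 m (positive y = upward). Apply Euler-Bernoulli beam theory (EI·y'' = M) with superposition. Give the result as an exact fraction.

Load 1 — point force P=3 kN at a=40/3 m (b=L-a=20/3):
  y_1 = -Pb²x²(3aL-(3a+b)x)/(6L³EI)  [x≤a] = -3·(20/3)²·(20/3)²·(3·(40/3)·20-(3·(40/3)+(20/3))·(20/3))/(6·20³·50000) = -22/18225 m
Load 2 — triangular load w₀=7 kN/m (0→w₀ over full span):
  y_2 = -w₀x²(L-x)²(x+2L)/(120LEI) = -7·(20/3)²·(20-(20/3))²·((20/3)+2·20)/(120·20·50000) = -392/18225 m
Superposition: y = Σ y_i = -46/2025 m ≈ -0.022716 m

y(20/3) = -46/2025 m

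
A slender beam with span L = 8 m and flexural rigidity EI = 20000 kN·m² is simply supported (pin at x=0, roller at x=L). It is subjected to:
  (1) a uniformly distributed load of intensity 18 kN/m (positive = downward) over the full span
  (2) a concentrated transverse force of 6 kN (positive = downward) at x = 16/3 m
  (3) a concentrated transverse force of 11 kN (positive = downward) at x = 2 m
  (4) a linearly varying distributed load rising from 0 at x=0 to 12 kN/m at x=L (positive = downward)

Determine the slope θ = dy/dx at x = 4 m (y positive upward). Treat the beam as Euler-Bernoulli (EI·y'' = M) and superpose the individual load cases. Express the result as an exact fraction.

Load 1 — uniform load w=18 kN/m over full span:
  θ_1 = -w(L³-6Lx²+4x³)/(24EI) = -18·(8³-6·8·4²+4·4³)/(24·20000) = 0 rad
Load 2 — point force P=6 kN at a=16/3 m (b=L-a=8/3):
  θ_2 = -Pb(L²-b²-3x²)/(6LEI)  [x≤a] = -6·(8/3)·(8²-(8/3)²-3·4²)/(6·8·20000) = -1/6750 rad
Load 3 — point force P=11 kN at a=2 m (b=L-a=6):
  θ_3 = -Pa(2L²-6Lx+3x²+a²)/(6LEI)  [x>a] = -11·2·(2·8²-6·8·4+3·4²+2²)/(6·8·20000) = 11/40000 rad
Load 4 — triangular load w₀=12 kN/m (0→w₀ over full span):
  θ_4 = -w₀(7L⁴-30L²x²+15x⁴)/(360LEI) = -12·(7·8⁴-30·8²·4²+15·4⁴)/(360·8·20000) = -7/18750 rad
Superposition: θ = Σ θ_i = -1331/5400000 rad ≈ -0.000246 rad

θ(4) = -1331/5400000 rad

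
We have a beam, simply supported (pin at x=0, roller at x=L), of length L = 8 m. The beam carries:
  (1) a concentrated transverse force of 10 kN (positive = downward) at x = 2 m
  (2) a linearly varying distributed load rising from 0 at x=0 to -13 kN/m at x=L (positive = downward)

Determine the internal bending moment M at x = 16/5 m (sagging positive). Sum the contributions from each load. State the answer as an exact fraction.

M(16/5) = -4324/125 kN·m

Load 1 — point force P=10 kN at a=2 m (b=L-a=6):
  M_1 = Pa(L-x)/L  [x>a] = 10·2·(8-(16/5))/8 = 12 kN·m
Load 2 — triangular load w₀=-13 kN/m (0→w₀ over full span):
  M_2 = w₀Lx/6 - w₀x³/(6L) = (-13)·8·(16/5)/6 - (-13)·(16/5)³/(6·8) = -5824/125 kN·m
Superposition: M = Σ M_i = -4324/125 kN·m ≈ -34.592000 kN·m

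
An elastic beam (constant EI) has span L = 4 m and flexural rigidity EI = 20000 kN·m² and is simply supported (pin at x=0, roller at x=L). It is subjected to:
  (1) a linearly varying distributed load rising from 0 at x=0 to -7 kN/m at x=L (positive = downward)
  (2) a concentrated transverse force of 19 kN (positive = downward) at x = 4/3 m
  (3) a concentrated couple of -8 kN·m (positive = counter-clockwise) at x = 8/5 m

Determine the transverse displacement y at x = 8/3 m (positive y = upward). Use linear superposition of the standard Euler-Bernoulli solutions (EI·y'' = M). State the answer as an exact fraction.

y(8/3) = -5681/11390625 m

Load 1 — triangular load w₀=-7 kN/m (0→w₀ over full span):
  y_1 = -w₀x(7L⁴-10L²x²+3x⁴)/(360LEI) = -(-7)·(8/3)·(7·4⁴-10·4²·(8/3)²+3·(8/3)⁴)/(360·4·20000) = 238/455625 m
Load 2 — point force P=19 kN at a=4/3 m (b=L-a=8/3):
  y_2 = -Pa(L-x)(2Lx-a²-x²)/(6LEI)  [x>a] = -19·(4/3)·(4-(8/3))·(2·4·(8/3)-(4/3)²-(8/3)²)/(6·4·20000) = -133/151875 m
Load 3 — applied couple M₀=-8 kN·m at a=8/5 m (b=L-a=12/5):
  y_3 = (M₀x³/(6L)-M₀(x-a)²/2+C₁x)/EI  [x>a] with C₁=M₀(3b²-L²)/(6L)=-32/75 = ((-8)·(8/3)³/(6·4)-(-8)·((8/3)-(8/5))²/2+(-32/75)·(8/3))/20000 = -184/1265625 m
Superposition: y = Σ y_i = -5681/11390625 m ≈ -0.000499 m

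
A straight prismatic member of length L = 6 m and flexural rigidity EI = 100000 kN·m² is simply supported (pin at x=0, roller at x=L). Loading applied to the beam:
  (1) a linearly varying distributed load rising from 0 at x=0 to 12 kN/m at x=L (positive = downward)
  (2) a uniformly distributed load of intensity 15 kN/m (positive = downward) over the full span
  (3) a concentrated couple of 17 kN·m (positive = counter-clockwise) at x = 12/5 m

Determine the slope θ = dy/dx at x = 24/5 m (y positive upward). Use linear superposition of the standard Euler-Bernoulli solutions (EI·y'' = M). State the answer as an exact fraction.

θ(24/5) = 89827/62500000 rad

Load 1 — triangular load w₀=12 kN/m (0→w₀ over full span):
  θ_1 = -w₀(7L⁴-30L²x²+15x⁴)/(360LEI) = -12·(7·6⁴-30·6²·(24/5)²+15·(24/5)⁴)/(360·6·100000) = 6813/15625000 rad
Load 2 — uniform load w=15 kN/m over full span:
  θ_2 = -w(L³-6Lx²+4x³)/(24EI) = -15·(6³-6·6·(24/5)²+4·(24/5)³)/(24·100000) = 2673/2500000 rad
Load 3 — applied couple M₀=17 kN·m at a=12/5 m (b=L-a=18/5):
  θ_3 = (M₀x²/(2L)-M₀(x-a)+C₁)/EI  [x>a] with C₁=M₀(3b²-L²)/(6L)=34/25 = (17·(24/5)²/(2·6)-17·((24/5)-(12/5))+(34/25))/100000 = -17/250000 rad
Superposition: θ = Σ θ_i = 89827/62500000 rad ≈ 0.001437 rad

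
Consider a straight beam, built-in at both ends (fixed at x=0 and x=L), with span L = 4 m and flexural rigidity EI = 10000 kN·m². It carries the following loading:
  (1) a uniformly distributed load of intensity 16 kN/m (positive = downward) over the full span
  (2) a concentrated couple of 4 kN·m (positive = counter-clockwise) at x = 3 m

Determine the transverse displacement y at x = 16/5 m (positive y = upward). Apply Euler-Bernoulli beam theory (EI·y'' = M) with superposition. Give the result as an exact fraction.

y(16/5) = -4411/9375000 m

Load 1 — uniform load w=16 kN/m over full span:
  y_1 = -wx²(L-x)²/(24EI) = -16·(16/5)²·(4-(16/5))²/(24·10000) = -512/1171875 m
Load 2 — applied couple M₀=4 kN·m at a=3 m (b=L-a=1):
  y_2 = (R_Ax³/6 - M_Ax²/2 - M₀(x-a)²/2)/EI  [x>a] with R_A=9/8, M_A=5/4 = ((9/8)·(16/5)³/6 - (5/4)·(16/5)²/2 - 4·((16/5)-3)²/2)/10000 = -21/625000 m
Superposition: y = Σ y_i = -4411/9375000 m ≈ -0.000471 m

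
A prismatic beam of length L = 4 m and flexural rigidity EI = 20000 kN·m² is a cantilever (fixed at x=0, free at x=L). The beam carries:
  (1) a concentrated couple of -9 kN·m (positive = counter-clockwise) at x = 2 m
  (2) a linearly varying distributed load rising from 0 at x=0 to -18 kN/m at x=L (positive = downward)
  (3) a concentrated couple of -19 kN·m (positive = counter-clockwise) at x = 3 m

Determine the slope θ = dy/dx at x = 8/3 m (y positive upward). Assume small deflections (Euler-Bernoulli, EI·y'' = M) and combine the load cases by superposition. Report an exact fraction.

θ(8/3) = 929/270000 rad

Load 1 — applied couple M₀=-9 kN·m at a=2 m (b=L-a=2):
  θ_1 = M₀a/EI  [x>a] = (-9)·2/20000 = -9/10000 rad
Load 2 — triangular load w₀=-18 kN/m (0→w₀ over full span):
  θ_2 = (w₀Lx²/4-w₀L²x/3-w₀x⁴/(24L))/EI = ((-18)·4·(8/3)²/4-(-18)·4²·(8/3)/3-(-18)·(8/3)⁴/(24·4))/20000 = 116/16875 rad
Load 3 — applied couple M₀=-19 kN·m at a=3 m (b=L-a=1):
  θ_3 = M₀x/EI  [x≤a] = (-19)·(8/3)/20000 = -19/7500 rad
Superposition: θ = Σ θ_i = 929/270000 rad ≈ 0.003441 rad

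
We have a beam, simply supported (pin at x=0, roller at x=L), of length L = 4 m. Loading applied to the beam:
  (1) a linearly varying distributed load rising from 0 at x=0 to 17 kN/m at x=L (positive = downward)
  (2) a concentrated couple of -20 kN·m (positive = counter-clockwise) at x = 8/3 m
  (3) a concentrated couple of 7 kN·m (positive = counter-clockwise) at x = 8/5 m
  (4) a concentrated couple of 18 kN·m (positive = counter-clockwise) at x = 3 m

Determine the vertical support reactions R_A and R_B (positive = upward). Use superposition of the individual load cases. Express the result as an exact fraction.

Load 1 — triangular load w₀=17 kN/m (0→w₀ over full span):
  R_A = w₀L/6 = 17·4/6 = 34/3 kN
  R_B = w₀L/3 = 17·4/3 = 68/3 kN
Load 2 — applied couple M₀=-20 kN·m at a=8/3 m (b=L-a=4/3):
  R_A = M₀/L = (-20)/4 = -5 kN
  R_B = -M₀/L = -(-20)/4 = 5 kN
Load 3 — applied couple M₀=7 kN·m at a=8/5 m (b=L-a=12/5):
  R_A = M₀/L = 7/4 kN
  R_B = -M₀/L = -7/4 kN
Load 4 — applied couple M₀=18 kN·m at a=3 m (b=L-a=1):
  R_A = M₀/L = 18/4 = 9/2 kN
  R_B = -M₀/L = -18/4 = -9/2 kN
Superposition: R_A = 151/12 kN, R_B = 257/12 kN

R_A = 151/12 kN, R_B = 257/12 kN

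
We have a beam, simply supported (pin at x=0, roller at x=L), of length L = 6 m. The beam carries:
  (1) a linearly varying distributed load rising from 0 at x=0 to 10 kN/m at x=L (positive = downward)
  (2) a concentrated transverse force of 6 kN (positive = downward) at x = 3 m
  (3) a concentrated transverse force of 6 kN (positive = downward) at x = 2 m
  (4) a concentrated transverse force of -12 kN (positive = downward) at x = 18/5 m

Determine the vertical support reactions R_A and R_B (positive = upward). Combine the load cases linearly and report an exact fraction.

Load 1 — triangular load w₀=10 kN/m (0→w₀ over full span):
  R_A = w₀L/6 = 10·6/6 = 10 kN
  R_B = w₀L/3 = 10·6/3 = 20 kN
Load 2 — point force P=6 kN at a=3 m (b=L-a=3):
  R_A = Pb/L = 6·3/6 = 3 kN
  R_B = Pa/L = 6·3/6 = 3 kN
Load 3 — point force P=6 kN at a=2 m (b=L-a=4):
  R_A = Pb/L = 6·4/6 = 4 kN
  R_B = Pa/L = 6·2/6 = 2 kN
Load 4 — point force P=-12 kN at a=18/5 m (b=L-a=12/5):
  R_A = Pb/L = (-12)·(12/5)/6 = -24/5 kN
  R_B = Pa/L = (-12)·(18/5)/6 = -36/5 kN
Superposition: R_A = 61/5 kN, R_B = 89/5 kN

R_A = 61/5 kN, R_B = 89/5 kN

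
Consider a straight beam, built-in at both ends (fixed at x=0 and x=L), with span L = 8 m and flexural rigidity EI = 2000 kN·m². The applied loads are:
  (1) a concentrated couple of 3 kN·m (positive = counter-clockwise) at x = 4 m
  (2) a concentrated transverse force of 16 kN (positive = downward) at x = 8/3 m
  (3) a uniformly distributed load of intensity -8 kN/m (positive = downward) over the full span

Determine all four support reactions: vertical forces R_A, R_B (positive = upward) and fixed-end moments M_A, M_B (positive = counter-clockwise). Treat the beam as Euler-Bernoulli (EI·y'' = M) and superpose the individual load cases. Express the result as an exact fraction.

Load 1 — applied couple M₀=3 kN·m at a=4 m (b=L-a=4):
  R_A = 6M₀ab/L³ = 6·3·4·4/8³ = 9/16 kN
  M_A = M₀b(2a-b)/L² = 3·4·(2·4-4)/8² = 3/4 kN·m
  R_B = -6M₀ab/L³ = -6·3·4·4/8³ = -9/16 kN
  M_B = M₀a(2b-a)/L² = 3·4·(2·4-4)/8² = 3/4 kN·m
Load 2 — point force P=16 kN at a=8/3 m (b=L-a=16/3):
  R_A = Pb²(3a+b)/L³ = 16·(16/3)²·(3·(8/3)+(16/3))/8³ = 320/27 kN
  M_A = Pab²/L² = 16·(8/3)·(16/3)²/8² = 512/27 kN·m
  R_B = Pa²(a+3b)/L³ = 16·(8/3)²·((8/3)+3·(16/3))/8³ = 112/27 kN
  M_B = -Pa²b/L² = -16·(8/3)²·(16/3)/8² = -256/27 kN·m
Load 3 — uniform load w=-8 kN/m over full span:
  R_A = wL/2 = (-8)·8/2 = -32 kN
  M_A = wL²/12 = (-8)·8²/12 = -128/3 kN·m
  R_B = wL/2 = (-8)·8/2 = -32 kN
  M_B = -wL²/12 = -(-8)·8²/12 = 128/3 kN·m
Superposition: R_A = -8461/432 kN, M_A = -2479/108 kN·m, R_B = -12275/432 kN, M_B = 3665/108 kN·m

R_A = -8461/432 kN, M_A = -2479/108 kN·m, R_B = -12275/432 kN, M_B = 3665/108 kN·m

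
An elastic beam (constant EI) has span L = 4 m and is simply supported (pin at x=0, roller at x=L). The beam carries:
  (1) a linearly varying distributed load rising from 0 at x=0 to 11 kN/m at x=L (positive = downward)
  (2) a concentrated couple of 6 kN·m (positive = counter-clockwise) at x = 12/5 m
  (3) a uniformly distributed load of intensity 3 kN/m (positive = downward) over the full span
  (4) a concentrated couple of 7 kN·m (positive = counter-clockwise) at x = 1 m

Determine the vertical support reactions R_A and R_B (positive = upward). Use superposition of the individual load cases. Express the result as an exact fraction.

Load 1 — triangular load w₀=11 kN/m (0→w₀ over full span):
  R_A = w₀L/6 = 11·4/6 = 22/3 kN
  R_B = w₀L/3 = 11·4/3 = 44/3 kN
Load 2 — applied couple M₀=6 kN·m at a=12/5 m (b=L-a=8/5):
  R_A = M₀/L = 6/4 = 3/2 kN
  R_B = -M₀/L = -6/4 = -3/2 kN
Load 3 — uniform load w=3 kN/m over full span:
  R_A = wL/2 = 3·4/2 = 6 kN
  R_B = wL/2 = 3·4/2 = 6 kN
Load 4 — applied couple M₀=7 kN·m at a=1 m (b=L-a=3):
  R_A = M₀/L = 7/4 kN
  R_B = -M₀/L = -7/4 kN
Superposition: R_A = 199/12 kN, R_B = 209/12 kN

R_A = 199/12 kN, R_B = 209/12 kN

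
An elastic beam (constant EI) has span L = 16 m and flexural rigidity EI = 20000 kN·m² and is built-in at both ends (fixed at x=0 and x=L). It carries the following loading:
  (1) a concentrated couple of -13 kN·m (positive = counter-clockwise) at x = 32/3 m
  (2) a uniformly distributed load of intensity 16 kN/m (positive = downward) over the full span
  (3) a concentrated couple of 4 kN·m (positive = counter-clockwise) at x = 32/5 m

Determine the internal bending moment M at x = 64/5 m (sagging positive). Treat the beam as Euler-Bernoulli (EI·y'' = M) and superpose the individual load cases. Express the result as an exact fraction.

M(64/5) = -3772/375 kN·m

Load 1 — applied couple M₀=-13 kN·m at a=32/3 m (b=L-a=16/3):
  M_1 = R_Ax - M_A - M₀  [x>a] with R_A=-13/12, M_A=-13/3 = (-13/12)·(64/5) - (-13/3) - (-13) = 52/15 kN·m
Load 2 — uniform load w=16 kN/m over full span:
  M_2 = wLx/2 - wL²/12 - wx²/2 = 16·16·(64/5)/2 - 16·16²/12 - 16·(64/5)²/2 = -1024/75 kN·m
Load 3 — applied couple M₀=4 kN·m at a=32/5 m (b=L-a=48/5):
  M_3 = R_Ax - M_A - M₀  [x>a] with R_A=9/25, M_A=12/25 = (9/25)·(64/5) - (12/25) - 4 = 16/125 kN·m
Superposition: M = Σ M_i = -3772/375 kN·m ≈ -10.058667 kN·m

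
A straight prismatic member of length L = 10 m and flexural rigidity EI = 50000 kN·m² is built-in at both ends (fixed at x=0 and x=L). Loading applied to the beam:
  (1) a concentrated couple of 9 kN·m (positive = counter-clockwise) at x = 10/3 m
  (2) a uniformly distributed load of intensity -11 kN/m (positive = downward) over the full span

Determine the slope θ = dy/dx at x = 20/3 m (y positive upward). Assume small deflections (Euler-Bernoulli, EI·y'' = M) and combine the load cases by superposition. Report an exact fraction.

θ(20/3) = -577/405000 rad

Load 1 — applied couple M₀=9 kN·m at a=10/3 m (b=L-a=20/3):
  θ_1 = (R_Ax²/2 - M_Ax - M₀(x-a))/EI  [x>a] with R_A=6/5, M_A=0 = ((6/5)·(20/3)²/2 - 0·(20/3) - 9·((20/3)-(10/3)))/50000 = -1/15000 rad
Load 2 — uniform load w=-11 kN/m over full span:
  θ_2 = -wx(L-x)(L-2x)/(12EI) = -(-11)·(20/3)·(10-(20/3))·(10-2·(20/3))/(12·50000) = -11/8100 rad
Superposition: θ = Σ θ_i = -577/405000 rad ≈ -0.001425 rad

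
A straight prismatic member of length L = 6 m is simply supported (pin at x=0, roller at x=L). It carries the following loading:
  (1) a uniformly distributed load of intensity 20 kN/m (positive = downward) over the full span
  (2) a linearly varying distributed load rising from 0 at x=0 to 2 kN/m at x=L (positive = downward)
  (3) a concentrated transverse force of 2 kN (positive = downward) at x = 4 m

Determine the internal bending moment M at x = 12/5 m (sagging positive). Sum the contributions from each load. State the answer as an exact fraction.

Load 1 — uniform load w=20 kN/m over full span:
  M_1 = wx(L-x)/2 = 20·(12/5)·(6-(12/5))/2 = 432/5 kN·m
Load 2 — triangular load w₀=2 kN/m (0→w₀ over full span):
  M_2 = w₀Lx/6 - w₀x³/(6L) = 2·6·(12/5)/6 - 2·(12/5)³/(6·6) = 504/125 kN·m
Load 3 — point force P=2 kN at a=4 m (b=L-a=2):
  M_3 = Pbx/L  [x≤a] = 2·2·(12/5)/6 = 8/5 kN·m
Superposition: M = Σ M_i = 11504/125 kN·m ≈ 92.032000 kN·m

M(12/5) = 11504/125 kN·m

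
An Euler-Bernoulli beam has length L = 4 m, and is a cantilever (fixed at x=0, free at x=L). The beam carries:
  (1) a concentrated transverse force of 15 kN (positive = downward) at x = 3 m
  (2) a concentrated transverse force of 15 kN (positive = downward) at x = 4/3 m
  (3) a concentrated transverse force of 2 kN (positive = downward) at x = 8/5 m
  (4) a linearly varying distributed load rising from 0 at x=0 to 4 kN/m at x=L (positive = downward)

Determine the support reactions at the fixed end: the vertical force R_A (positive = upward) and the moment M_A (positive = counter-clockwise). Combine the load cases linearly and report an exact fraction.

R_A = 40 kN, M_A = 1343/15 kN·m

Load 1 — point force P=15 kN at a=3 m (b=L-a=1):
  R_A = P = 15 kN
  M_A = Pa = 15·3 = 45 kN·m
Load 2 — point force P=15 kN at a=4/3 m (b=L-a=8/3):
  R_A = P = 15 kN
  M_A = Pa = 15·(4/3) = 20 kN·m
Load 3 — point force P=2 kN at a=8/5 m (b=L-a=12/5):
  R_A = P = 2 kN
  M_A = Pa = 2·(8/5) = 16/5 kN·m
Load 4 — triangular load w₀=4 kN/m (0→w₀ over full span):
  R_A = w₀L/2 = 4·4/2 = 8 kN
  M_A = w₀L²/3 = 4·4²/3 = 64/3 kN·m
Superposition: R_A = 40 kN, M_A = 1343/15 kN·m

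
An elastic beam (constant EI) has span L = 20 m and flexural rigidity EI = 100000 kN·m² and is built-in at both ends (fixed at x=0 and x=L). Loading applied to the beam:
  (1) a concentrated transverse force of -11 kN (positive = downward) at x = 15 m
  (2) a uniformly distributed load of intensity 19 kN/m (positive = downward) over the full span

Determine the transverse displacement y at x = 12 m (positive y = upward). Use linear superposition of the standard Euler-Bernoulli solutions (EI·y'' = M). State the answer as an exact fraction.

y(12) = -14097/200000 m

Load 1 — point force P=-11 kN at a=15 m (b=L-a=5):
  y_1 = -Pb²x²(3aL-(3a+b)x)/(6L³EI)  [x≤a] = -(-11)·5²·12²·(3·15·20-(3·15+5)·12)/(6·20³·100000) = 99/40000 m
Load 2 — uniform load w=19 kN/m over full span:
  y_2 = -wx²(L-x)²/(24EI) = -19·12²·(20-12)²/(24·100000) = -228/3125 m
Superposition: y = Σ y_i = -14097/200000 m ≈ -0.070485 m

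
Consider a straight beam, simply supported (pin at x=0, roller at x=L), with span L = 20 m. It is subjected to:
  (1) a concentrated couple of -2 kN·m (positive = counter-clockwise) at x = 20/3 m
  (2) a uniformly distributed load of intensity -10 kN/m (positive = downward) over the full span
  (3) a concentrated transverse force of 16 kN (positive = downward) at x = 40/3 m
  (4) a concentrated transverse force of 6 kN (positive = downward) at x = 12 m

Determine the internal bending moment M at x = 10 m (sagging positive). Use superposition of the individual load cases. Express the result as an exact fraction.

M(10) = -1265/3 kN·m

Load 1 — applied couple M₀=-2 kN·m at a=20/3 m (b=L-a=40/3):
  M_1 = M₀x/L - M₀  [x>a] = (-2)·10/20 - (-2) = 1 kN·m
Load 2 — uniform load w=-10 kN/m over full span:
  M_2 = wx(L-x)/2 = (-10)·10·(20-10)/2 = -500 kN·m
Load 3 — point force P=16 kN at a=40/3 m (b=L-a=20/3):
  M_3 = Pbx/L  [x≤a] = 16·(20/3)·10/20 = 160/3 kN·m
Load 4 — point force P=6 kN at a=12 m (b=L-a=8):
  M_4 = Pbx/L  [x≤a] = 6·8·10/20 = 24 kN·m
Superposition: M = Σ M_i = -1265/3 kN·m ≈ -421.666667 kN·m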